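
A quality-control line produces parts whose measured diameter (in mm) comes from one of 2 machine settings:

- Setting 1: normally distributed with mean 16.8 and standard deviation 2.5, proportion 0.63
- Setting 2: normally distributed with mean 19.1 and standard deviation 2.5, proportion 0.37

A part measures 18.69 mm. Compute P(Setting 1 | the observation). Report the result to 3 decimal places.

By Bayes' theorem, P(k | x) = π_k f_k(x) / Σ_j π_j f_j(x).
Normal densities:
  L_1 = 0.119912
  L_2 = 0.157445
Weight by the priors:
  π_1·L_1 = 0.63 × 0.119912 = 0.0755446
  π_2·L_2 = 0.37 × 0.157445 = 0.0582548
Sum: 0.0755446 + 0.0582548 = 0.133799
So the posterior for Setting 1 is 0.0755446 / 0.133799 ≈ 0.565.

0.565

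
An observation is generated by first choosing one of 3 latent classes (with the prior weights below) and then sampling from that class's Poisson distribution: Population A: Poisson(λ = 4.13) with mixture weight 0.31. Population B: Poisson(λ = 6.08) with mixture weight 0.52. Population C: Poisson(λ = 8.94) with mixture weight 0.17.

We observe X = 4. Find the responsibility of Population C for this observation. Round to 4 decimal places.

0.0442

P(component k | x) = w_k·f_k(x) / marginal(x), where marginal(x) = Σ_j w_j·f_j(x).
Evaluate each component's likelihood at the observed value:
  L_A = 0.194963
  L_B = 0.130284
  L_C = 0.0348776
Weight by the priors:
  w_A·L_A = 0.31 × 0.194963 = 0.0604386
  w_B·L_B = 0.52 × 0.130284 = 0.0677479
  w_C·L_C = 0.17 × 0.0348776 = 0.00592919
Marginal: 0.0604386 + 0.0677479 + 0.00592919 = 0.134116
P(Population C | 4) ≈ 0.0442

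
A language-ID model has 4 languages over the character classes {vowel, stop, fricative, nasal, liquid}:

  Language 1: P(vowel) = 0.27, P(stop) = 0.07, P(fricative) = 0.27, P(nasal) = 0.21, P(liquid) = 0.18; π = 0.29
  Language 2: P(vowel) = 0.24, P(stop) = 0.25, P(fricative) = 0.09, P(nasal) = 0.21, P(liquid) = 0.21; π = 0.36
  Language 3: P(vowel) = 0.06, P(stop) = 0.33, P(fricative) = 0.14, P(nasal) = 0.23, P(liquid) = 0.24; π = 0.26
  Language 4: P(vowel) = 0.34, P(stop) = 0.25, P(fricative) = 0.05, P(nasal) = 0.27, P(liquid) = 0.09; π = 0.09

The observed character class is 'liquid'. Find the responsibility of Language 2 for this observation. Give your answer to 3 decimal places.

P(component k | x) = P(Z=k)·f_k(x) / marginal(x), where marginal(x) = Σ_j P(Z=j)·f_j(x).
Categorical probabilities:
  L_1 = 0.18
  L_2 = 0.21
  L_3 = 0.24
  L_4 = 0.09
Weight by the priors:
  P(Z=1)·L_1 = 0.29 × 0.18 = 0.0522
  P(Z=2)·L_2 = 0.36 × 0.21 = 0.0756
  P(Z=3)·L_3 = 0.26 × 0.24 = 0.0624
  P(Z=4)·L_4 = 0.09 × 0.09 = 0.0081
Evidence: 0.0522 + 0.0756 + 0.0624 + 0.0081 = 0.1983
Responsibility of Language 2: 0.0756 / 0.1983 ≈ 0.381

0.381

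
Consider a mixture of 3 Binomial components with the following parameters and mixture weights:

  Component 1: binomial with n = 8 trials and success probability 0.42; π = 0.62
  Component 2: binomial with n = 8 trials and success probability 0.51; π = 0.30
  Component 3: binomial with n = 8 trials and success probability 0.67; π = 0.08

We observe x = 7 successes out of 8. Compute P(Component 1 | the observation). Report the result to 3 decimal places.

The responsibility of component k is π_k f_k(x) divided by Σ_j π_j f_j(x).
Evaluate each component's likelihood at the observed value:
  p_1 = C(8,7)·0.42^7·0.58^1 = 8·0.00230539·0.58 = 0.010697
  p_2 = C(8,7)·0.51^7·0.49^1 = 8·0.00897411·0.49 = 0.0351785
  p_3 = C(8,7)·0.67^7·0.33^1 = 8·0.0606071·0.33 = 0.160003
Unnormalised posteriors:
  π_1·p_1 = 0.62 × 0.010697 = 0.00663216
  π_2·p_2 = 0.30 × 0.0351785 = 0.0105535
  π_3·p_3 = 0.08 × 0.160003 = 0.0128002
Sum: 0.00663216 + 0.0105535 + 0.0128002 = 0.0299859
P(Component 1 | x) = 0.00663216 / 0.0299859 ≈ 0.221

0.221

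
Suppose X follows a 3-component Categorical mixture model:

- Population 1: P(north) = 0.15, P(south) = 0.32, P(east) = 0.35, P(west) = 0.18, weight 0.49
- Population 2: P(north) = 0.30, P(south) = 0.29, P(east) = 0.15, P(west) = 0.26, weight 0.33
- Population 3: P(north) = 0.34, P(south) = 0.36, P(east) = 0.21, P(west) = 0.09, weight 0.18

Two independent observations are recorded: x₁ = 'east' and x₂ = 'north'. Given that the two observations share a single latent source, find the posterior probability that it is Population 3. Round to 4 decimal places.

By Bayes' theorem, P(k | x) = π_k f_k(x) / Σ_j π_j f_j(x).
Since both observations come from the same component, the likelihood for component k is f_k(x₁)·f_k(x₂).
  f_1 = [0.35] × [0.15] = 0.0525
  f_2 = [0.15] × [0.3] = 0.045
  f_3 = [0.21] × [0.34] = 0.0714
Multiply by the mixture weights:
  π_1·f_1 = 0.49 × 0.0525 = 0.025725
  π_2·f_2 = 0.33 × 0.045 = 0.01485
  π_3·f_3 = 0.18 × 0.0714 = 0.012852
Marginal: 0.025725 + 0.01485 + 0.012852 = 0.053427
So the posterior for Population 3 is 0.012852 / 0.053427 ≈ 0.2406.

0.2406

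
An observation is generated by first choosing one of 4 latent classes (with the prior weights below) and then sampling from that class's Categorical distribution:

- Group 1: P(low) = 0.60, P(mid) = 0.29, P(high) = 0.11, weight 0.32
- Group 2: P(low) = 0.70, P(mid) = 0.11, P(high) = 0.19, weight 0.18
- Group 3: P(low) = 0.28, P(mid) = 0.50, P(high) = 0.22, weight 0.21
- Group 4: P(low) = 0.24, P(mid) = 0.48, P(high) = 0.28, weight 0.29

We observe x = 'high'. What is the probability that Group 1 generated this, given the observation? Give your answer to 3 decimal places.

0.179

By Bayes' theorem, P(k | x) = π_k f_k(x) / Σ_j π_j f_j(x).
Component likelihoods at x = 'high':
  f_1 = P(high | comp) = 0.11
  f_2 = P(high | comp) = 0.19
  f_3 = P(high | comp) = 0.22
  f_4 = P(high | comp) = 0.28
Unnormalised posteriors:
  π_1·f_1 = 0.32 × 0.11 = 0.0352
  π_2·f_2 = 0.18 × 0.19 = 0.0342
  π_3·f_3 = 0.21 × 0.22 = 0.0462
  π_4·f_4 = 0.29 × 0.28 = 0.0812
Normaliser: 0.0352 + 0.0342 + 0.0462 + 0.0812 = 0.1968
Responsibility of Group 1: 0.0352 / 0.1968 ≈ 0.179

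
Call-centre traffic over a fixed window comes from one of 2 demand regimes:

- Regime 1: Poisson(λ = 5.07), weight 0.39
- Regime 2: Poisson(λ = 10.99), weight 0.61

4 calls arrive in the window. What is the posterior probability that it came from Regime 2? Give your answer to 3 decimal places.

0.085

Apply Bayes' rule: the posterior for each component is proportional to its prior times its likelihood at x.
Component likelihoods at x = 4 calls:
  L_1 = e^(−5.07)·5.07^4/4! = 0.172961
  L_2 = e^(−10.99)·10.99^4/4! = 0.0102538
Multiply by the mixture weights:
  w_1·L_1 = 0.39 × 0.172961 = 0.0674547
  w_2·L_2 = 0.61 × 0.0102538 = 0.00625479
Denominator: 0.0674547 + 0.00625479 = 0.0737095
P(Regime 2 | x) = 0.00625479 / 0.0737095 ≈ 0.085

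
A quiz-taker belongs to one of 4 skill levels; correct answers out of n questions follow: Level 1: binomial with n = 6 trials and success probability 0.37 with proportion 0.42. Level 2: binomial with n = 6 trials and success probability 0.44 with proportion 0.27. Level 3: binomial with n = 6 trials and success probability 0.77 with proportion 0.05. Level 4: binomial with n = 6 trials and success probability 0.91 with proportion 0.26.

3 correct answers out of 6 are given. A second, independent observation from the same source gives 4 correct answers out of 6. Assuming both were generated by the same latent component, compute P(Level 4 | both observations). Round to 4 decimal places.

Posterior ∝ prior × likelihood, so P(k | x) ∝ P(Z=k) f_k(x); normalise over all components.
Since both observations come from the same component, the likelihood for component k is f_k(x₁)·f_k(x₂).
  p_1 = [0.253313] × [0.111578] = 0.0282642
  p_2 = [0.299193] × [0.17631] = 0.0527509
  p_3 = [0.111093] × [0.278939] = 0.0309881
  p_4 = [0.0109871] × [0.0833186] = 0.000915427
Multiply by the mixture weights:
  P(Z=1)·p_1 = 0.42 × 0.0282642 = 0.0118709
  P(Z=2)·p_2 = 0.27 × 0.0527509 = 0.0142428
  P(Z=3)·p_3 = 0.05 × 0.0309881 = 0.00154941
  P(Z=4)·p_4 = 0.26 × 0.000915427 = 0.000238011
Marginal: 0.0118709 + 0.0142428 + 0.00154941 + 0.000238011 = 0.0279011
So the posterior for Level 4 is 0.000238011 / 0.0279011 ≈ 0.0085.

0.0085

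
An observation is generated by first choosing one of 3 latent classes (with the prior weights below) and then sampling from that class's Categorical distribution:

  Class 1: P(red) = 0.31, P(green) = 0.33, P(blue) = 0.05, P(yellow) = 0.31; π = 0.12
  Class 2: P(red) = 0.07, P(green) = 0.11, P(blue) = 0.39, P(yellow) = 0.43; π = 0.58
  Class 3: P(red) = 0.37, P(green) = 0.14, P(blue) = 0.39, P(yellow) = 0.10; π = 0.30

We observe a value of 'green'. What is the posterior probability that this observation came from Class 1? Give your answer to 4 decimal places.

0.2724

P(component k | x) = w_k·f_k(x) / marginal(x), where marginal(x) = Σ_j w_j·f_j(x).
Categorical probabilities:
  p_1 = P(green | comp) = 0.33
  p_2 = P(green | comp) = 0.11
  p_3 = P(green | comp) = 0.14
Prior × likelihood for each component:
  w_1·p_1 = 0.12 × 0.33 = 0.0396
  w_2·p_2 = 0.58 × 0.11 = 0.0638
  w_3·p_3 = 0.30 × 0.14 = 0.042
Denominator: 0.0396 + 0.0638 + 0.042 = 0.1454
So the posterior for Class 1 is 0.0396 / 0.1454 ≈ 0.2724.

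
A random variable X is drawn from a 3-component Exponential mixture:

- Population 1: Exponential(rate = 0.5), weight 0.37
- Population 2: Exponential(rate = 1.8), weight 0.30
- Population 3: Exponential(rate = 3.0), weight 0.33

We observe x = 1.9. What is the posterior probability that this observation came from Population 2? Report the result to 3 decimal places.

0.191

Posterior ∝ prior × likelihood, so P(k | x) ∝ P(Z=k) f_k(x); normalise over all components.
Component likelihoods at x = 1.9:
  f_1 = 0.193371
  f_2 = 0.0588824
  f_3 = 0.0100379
Prior × likelihood for each component:
  P(Z=1)·f_1 = 0.37 × 0.193371 = 0.0715471
  P(Z=2)·f_2 = 0.30 × 0.0588824 = 0.0176647
  P(Z=3)·f_3 = 0.33 × 0.0100379 = 0.00331251
Sum: 0.0715471 + 0.0176647 + 0.00331251 = 0.0925243
So the posterior for Population 2 is 0.0176647 / 0.0925243 ≈ 0.191.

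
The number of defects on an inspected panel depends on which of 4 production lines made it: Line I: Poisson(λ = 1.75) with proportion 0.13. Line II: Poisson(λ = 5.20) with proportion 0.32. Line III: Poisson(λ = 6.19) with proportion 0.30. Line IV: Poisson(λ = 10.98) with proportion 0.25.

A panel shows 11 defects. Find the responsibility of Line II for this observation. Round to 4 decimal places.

0.0810

The responsibility of component k is P(Z=k) f_k(x) divided by Σ_j P(Z=j) f_j(x).
Component likelihoods at x = 11 defects:
  p_I = 2.05233e-06
  p_II = 0.0103884
  p_III = 0.0262518
  p_IV = 0.119376
Prior × likelihood for each component:
  P(Z=I)·p_I = 0.13 × 2.05233e-06 = 2.66803e-07
  P(Z=II)·p_II = 0.32 × 0.0103884 = 0.0033243
  P(Z=III)·p_III = 0.30 × 0.0262518 = 0.00787553
  P(Z=IV)·p_IV = 0.25 × 0.119376 = 0.029844
Sum: 2.66803e-07 + 0.0033243 + 0.00787553 + 0.029844 = 0.0410441
P(Line II | data) ≈ 0.0810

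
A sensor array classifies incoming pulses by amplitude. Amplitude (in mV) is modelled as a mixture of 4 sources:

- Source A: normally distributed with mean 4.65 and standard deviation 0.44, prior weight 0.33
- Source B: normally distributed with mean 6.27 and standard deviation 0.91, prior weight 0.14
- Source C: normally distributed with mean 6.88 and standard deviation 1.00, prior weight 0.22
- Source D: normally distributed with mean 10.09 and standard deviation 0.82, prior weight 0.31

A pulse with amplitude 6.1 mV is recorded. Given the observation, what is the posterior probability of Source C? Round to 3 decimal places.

0.512

Apply Bayes' rule: the posterior for each component is proportional to its prior times its likelihood at x.
Normal densities:
  f_A = (1/(0.44·√(2π)))·exp(−(6.1−4.65)²/(2·0.44²)) = 0.906687·exp(-5.43001) = 0.00397405
  f_B = (1/(0.91·√(2π)))·exp(−(6.1−6.27)²/(2·0.91²)) = 0.438398·exp(-0.01745) = 0.430815
  f_C = (1/(1.00·√(2π)))·exp(−(6.1−6.88)²/(2·1.00²)) = 0.398942·exp(-0.30420) = 0.294305
  f_D = (1/(0.82·√(2π)))·exp(−(6.1−10.09)²/(2·0.82²)) = 0.486515·exp(-11.83827) = 3.51401e-06
Unnormalised posteriors:
  π_A·f_A = 0.33 × 0.00397405 = 0.00131144
  π_B·f_B = 0.14 × 0.430815 = 0.060314
  π_C·f_C = 0.22 × 0.294305 = 0.0647471
  π_D·f_D = 0.31 × 3.51401e-06 = 1.08934e-06
Evidence: 0.00131144 + 0.060314 + 0.0647471 + 1.08934e-06 = 0.126374
Responsibility of Source C: 0.0647471 / 0.126374 ≈ 0.512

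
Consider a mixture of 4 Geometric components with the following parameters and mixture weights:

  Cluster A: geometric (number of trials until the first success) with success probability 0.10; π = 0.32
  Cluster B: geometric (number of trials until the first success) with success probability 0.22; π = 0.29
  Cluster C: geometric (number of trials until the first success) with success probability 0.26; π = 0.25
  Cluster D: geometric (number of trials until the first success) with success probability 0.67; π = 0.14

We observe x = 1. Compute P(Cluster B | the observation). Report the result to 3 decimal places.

0.251

P(component k | x) = π_k·f_k(x) / marginal(x), where marginal(x) = Σ_j π_j·f_j(x).
Component likelihoods at x = 1:
  L_A = 0.10·(1−0.10)^0 = 0.10·1 = 0.1
  L_B = 0.22·(1−0.22)^0 = 0.22·1 = 0.22
  L_C = 0.26·(1−0.26)^0 = 0.26·1 = 0.26
  L_D = 0.67·(1−0.67)^0 = 0.67·1 = 0.67
Multiply by the mixture weights:
  π_A·L_A = 0.32 × 0.1 = 0.032
  π_B·L_B = 0.29 × 0.22 = 0.0638
  π_C·L_C = 0.25 × 0.26 = 0.065
  π_D·L_D = 0.14 × 0.67 = 0.0938
Normaliser: 0.032 + 0.0638 + 0.065 + 0.0938 = 0.2546
So the posterior for Cluster B is 0.0638 / 0.2546 ≈ 0.251.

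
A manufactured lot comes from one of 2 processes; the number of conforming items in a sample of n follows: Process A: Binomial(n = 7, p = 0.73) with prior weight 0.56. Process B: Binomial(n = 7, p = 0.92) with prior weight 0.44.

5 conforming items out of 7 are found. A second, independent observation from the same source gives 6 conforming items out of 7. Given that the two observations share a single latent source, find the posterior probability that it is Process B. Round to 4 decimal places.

By Bayes' theorem, P(k | x) = π_k f_k(x) / Σ_j π_j f_j(x).
Since both observations come from the same component, the likelihood for component k is f_k(x₁)·f_k(x₂).
  p_A = [0.317367] × [0.286022] = 0.0907737
  p_B = [0.0885806] × [0.339559] = 0.0300783
Prior × likelihood for each component:
  π_A·p_A = 0.56 × 0.0907737 = 0.0508333
  π_B·p_B = 0.44 × 0.0300783 = 0.0132345
Normaliser: 0.0508333 + 0.0132345 = 0.0640677
P(Process B | x₁, x₂) ≈ 0.2066

0.2066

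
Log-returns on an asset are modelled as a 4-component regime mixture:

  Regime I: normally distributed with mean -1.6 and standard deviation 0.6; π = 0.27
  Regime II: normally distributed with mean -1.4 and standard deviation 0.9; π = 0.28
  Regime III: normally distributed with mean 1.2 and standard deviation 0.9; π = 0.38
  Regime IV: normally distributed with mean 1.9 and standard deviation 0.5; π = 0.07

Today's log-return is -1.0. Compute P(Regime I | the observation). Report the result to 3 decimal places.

P(component k | x) = P(Z=k)·f_k(x) / marginal(x), where marginal(x) = Σ_j P(Z=j)·f_j(x).
Component likelihoods at x = -1.0:
  L_I = 0.403285
  L_II = 0.401582
  L_III = 0.0223432
  L_IV = 3.95464e-08
Multiply by the mixture weights:
  P(Z=I)·L_I = 0.27 × 0.403285 = 0.108887
  P(Z=II)·L_II = 0.28 × 0.401582 = 0.112443
  P(Z=III)·L_III = 0.38 × 0.0223432 = 0.00849042
  P(Z=IV)·L_IV = 0.07 × 3.95464e-08 = 2.76825e-09
Sum: 0.108887 + 0.112443 + 0.00849042 + 2.76825e-09 = 0.22982
P(Regime I | x) = 0.108887 / 0.22982 ≈ 0.474

0.474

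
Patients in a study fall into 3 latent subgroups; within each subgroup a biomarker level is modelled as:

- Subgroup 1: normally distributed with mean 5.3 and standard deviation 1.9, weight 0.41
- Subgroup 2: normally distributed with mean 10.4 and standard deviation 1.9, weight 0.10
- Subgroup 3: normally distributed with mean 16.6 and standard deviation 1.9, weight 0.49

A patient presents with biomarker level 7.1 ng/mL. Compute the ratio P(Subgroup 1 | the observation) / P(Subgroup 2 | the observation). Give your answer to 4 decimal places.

11.8289

Only the two components matter; the odds are (π_i f_i(x)) / (π_j f_j(x)).
Evaluate each component's likelihood at the observed value:
  f_1 = (1/(1.9·√(2π)))·exp(−(7.1−5.3)²/(2·1.9²)) = 0.209970·exp(-0.44875) = 0.13405
  f_2 = (1/(1.9·√(2π)))·exp(−(7.1−10.4)²/(2·1.9²)) = 0.209970·exp(-1.50831) = 0.0464628
  f_3 = (1/(1.9·√(2π)))·exp(−(7.1−16.6)²/(2·1.9²)) = 0.209970·exp(-12.50000) = 7.82484e-07
0.0549603 / 0.00464628 ≈ 11.8289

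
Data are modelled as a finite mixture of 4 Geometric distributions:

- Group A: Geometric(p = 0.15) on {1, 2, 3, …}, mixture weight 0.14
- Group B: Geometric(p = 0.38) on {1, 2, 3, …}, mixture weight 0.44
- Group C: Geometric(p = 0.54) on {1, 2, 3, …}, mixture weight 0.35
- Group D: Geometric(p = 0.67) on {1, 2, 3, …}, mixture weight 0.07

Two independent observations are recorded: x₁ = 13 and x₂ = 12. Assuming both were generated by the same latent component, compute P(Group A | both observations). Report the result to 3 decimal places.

0.986

P(component k | x) = P(Z=k)·f_k(x) / marginal(x), where marginal(x) = Σ_j P(Z=j)·f_j(x).
Since both observations come from the same component, the likelihood for component k is f_k(x₁)·f_k(x₂).
  p_A = [0.0213363] × [0.0251015] = 0.000535572
  p_B = [0.00122598] × [0.00197739] = 2.42424e-06
  p_C = [4.84716e-05] × [0.000105373] = 5.10761e-09
  p_D = [1.11749e-06] × [3.38632e-06] = 3.78417e-12
Unnormalised posteriors:
  P(Z=A)·p_A = 0.14 × 0.000535572 = 7.49801e-05
  P(Z=B)·p_B = 0.44 × 2.42424e-06 = 1.06667e-06
  P(Z=C)·p_C = 0.35 × 5.10761e-09 = 1.78766e-09
  P(Z=D)·p_D = 0.07 × 3.78417e-12 = 2.64892e-13
Denominator: 7.49801e-05 + 1.06667e-06 + 1.78766e-09 + 2.64892e-13 = 7.60485e-05
P(Group A | x) = 7.49801e-05 / 7.60485e-05 ≈ 0.986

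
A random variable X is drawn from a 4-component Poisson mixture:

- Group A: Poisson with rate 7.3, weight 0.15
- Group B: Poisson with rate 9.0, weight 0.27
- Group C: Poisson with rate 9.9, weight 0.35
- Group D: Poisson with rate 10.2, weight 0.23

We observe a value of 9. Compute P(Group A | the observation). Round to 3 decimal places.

By Bayes' theorem, P(k | x) = w_k f_k(x) / Σ_j w_j f_j(x).
Evaluate each component's likelihood at the observed value:
  L_A = e^(−7.3)·7.3^9/9! = 0.109596
  L_B = e^(−9.0)·9.0^9/9! = 0.131756
  L_C = e^(−9.9)·9.9^9/9! = 0.12631
  L_D = e^(−10.2)·10.2^9/9! = 0.122415
Weight by the priors:
  w_A·L_A = 0.15 × 0.109596 = 0.0164393
  w_B·L_B = 0.27 × 0.131756 = 0.035574
  w_C·L_C = 0.35 × 0.12631 = 0.0442086
  w_D·L_D = 0.23 × 0.122415 = 0.0281555
Normaliser: 0.0164393 + 0.035574 + 0.0442086 + 0.0281555 = 0.124377
P(Group A | the observation) = 0.0164393 / 0.124377 ≈ 0.132

0.132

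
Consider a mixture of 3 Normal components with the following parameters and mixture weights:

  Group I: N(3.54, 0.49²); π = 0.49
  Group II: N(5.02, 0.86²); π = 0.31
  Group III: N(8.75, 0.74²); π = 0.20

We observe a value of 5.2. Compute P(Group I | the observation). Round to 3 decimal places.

Posterior ∝ prior × likelihood, so P(k | x) ∝ w_k f_k(x); normalise over all components.
Component likelihoods at x = 5.2:
  L_I = 0.00262144
  L_II = 0.453836
  L_III = 5.42299e-06
Multiply by the mixture weights:
  w_I·L_I = 0.49 × 0.00262144 = 0.00128451
  w_II·L_II = 0.31 × 0.453836 = 0.140689
  w_III·L_III = 0.20 × 5.42299e-06 = 1.0846e-06
Denominator: 0.00128451 + 0.140689 + 1.0846e-06 = 0.141975
Responsibility of Group I: 0.00128451 / 0.141975 ≈ 0.009

0.009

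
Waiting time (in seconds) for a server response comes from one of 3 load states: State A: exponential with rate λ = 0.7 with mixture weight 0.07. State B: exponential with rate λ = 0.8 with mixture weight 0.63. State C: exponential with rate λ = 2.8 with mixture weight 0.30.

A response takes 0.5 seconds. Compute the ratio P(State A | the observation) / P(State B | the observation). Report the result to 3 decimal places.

Since P(k|x) ∝ π_k f_k(x), the posterior odds are π_i f_i(x) / (π_j f_j(x)).
Component likelihoods at x = 0.5 seconds:
  f_A = 0.7·e^(−0.7·0.5) = 0.7·e^(−0.3500) = 0.493282
  f_B = 0.8·e^(−0.8·0.5) = 0.8·e^(−0.4000) = 0.536256
  f_C = 2.8·e^(−2.8·0.5) = 2.8·e^(−1.4000) = 0.690471
0.0345297 / 0.337841 ≈ 0.102

0.102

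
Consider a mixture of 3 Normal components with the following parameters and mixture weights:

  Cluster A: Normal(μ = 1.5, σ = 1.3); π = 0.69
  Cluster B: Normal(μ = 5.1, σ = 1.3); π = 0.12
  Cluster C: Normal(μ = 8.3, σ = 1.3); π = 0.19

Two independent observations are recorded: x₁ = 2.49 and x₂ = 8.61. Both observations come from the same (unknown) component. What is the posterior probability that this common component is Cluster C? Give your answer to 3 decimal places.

0.020

Apply Bayes' rule: the posterior for each component is proportional to its prior times its likelihood at x.
Since both observations come from the same component, the likelihood for component k is f_k(x₁)·f_k(x₂).
  p_A = [(1/(1.3·√(2π)))·exp(−(2.49−1.5)²/(2·1.3²)) = 0.306879·exp(-0.28997) = 0.229633] × [9.80738e-08] = 2.2521e-08
  p_B = [(1/(1.3·√(2π)))·exp(−(2.49−5.1)²/(2·1.3²)) = 0.306879·exp(-2.01541) = 0.0408962] × [0.0080161] = 0.000327829
  p_C = [(1/(1.3·√(2π)))·exp(−(2.49−8.3)²/(2·1.3²)) = 0.306879·exp(-9.98701) = 1.41144e-05] × [0.298276] = 4.20999e-06
Unnormalised posteriors:
  π_A·p_A = 0.69 × 2.2521e-08 = 1.55395e-08
  π_B·p_B = 0.12 × 0.000327829 = 3.93394e-05
  π_C·p_C = 0.19 × 4.20999e-06 = 7.99899e-07
Evidence: 1.55395e-08 + 3.93394e-05 + 7.99899e-07 = 4.01549e-05
P(Cluster C | x₁,x₂) ≈ 0.020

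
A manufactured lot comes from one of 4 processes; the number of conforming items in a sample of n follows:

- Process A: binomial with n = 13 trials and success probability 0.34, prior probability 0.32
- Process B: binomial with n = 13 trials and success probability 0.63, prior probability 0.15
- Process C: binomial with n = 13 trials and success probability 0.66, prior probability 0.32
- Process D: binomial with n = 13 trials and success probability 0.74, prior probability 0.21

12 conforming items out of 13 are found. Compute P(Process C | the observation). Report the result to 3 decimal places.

0.306

Posterior ∝ prior × likelihood, so P(k | x) ∝ π_k f_k(x); normalise over all components.
Binomial probabilities:
  L_A = 2.04755e-05
  L_B = 0.0188032
  L_C = 0.030196
  L_D = 0.0911375
Weight by the priors:
  π_A·L_A = 0.32 × 2.04755e-05 = 6.55216e-06
  π_B·L_B = 0.15 × 0.0188032 = 0.00282048
  π_C·L_C = 0.32 × 0.030196 = 0.00966272
  π_D·L_D = 0.21 × 0.0911375 = 0.0191389
Sum: 6.55216e-06 + 0.00282048 + 0.00966272 + 0.0191389 = 0.0316286
Responsibility of Process C: 0.00966272 / 0.0316286 ≈ 0.306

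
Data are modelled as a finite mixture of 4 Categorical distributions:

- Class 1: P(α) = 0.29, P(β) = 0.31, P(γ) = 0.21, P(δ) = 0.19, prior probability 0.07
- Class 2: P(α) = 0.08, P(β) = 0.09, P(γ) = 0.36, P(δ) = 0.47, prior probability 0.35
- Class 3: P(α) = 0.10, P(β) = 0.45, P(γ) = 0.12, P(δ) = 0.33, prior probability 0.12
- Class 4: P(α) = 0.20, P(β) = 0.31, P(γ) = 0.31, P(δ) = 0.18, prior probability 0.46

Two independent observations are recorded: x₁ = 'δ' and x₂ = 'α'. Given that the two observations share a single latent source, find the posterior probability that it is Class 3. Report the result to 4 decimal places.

P(component k | x) = P(Z=k)·f_k(x) / marginal(x), where marginal(x) = Σ_j P(Z=j)·f_j(x).
Since both observations come from the same component, the likelihood for component k is f_k(x₁)·f_k(x₂).
  f_1 = [P(δ | comp) = 0.19] × [0.29] = 0.0551
  f_2 = [P(δ | comp) = 0.47] × [0.08] = 0.0376
  f_3 = [P(δ | comp) = 0.33] × [0.1] = 0.033
  f_4 = [P(δ | comp) = 0.18] × [0.2] = 0.036
Prior × likelihood for each component:
  P(Z=1)·f_1 = 0.07 × 0.0551 = 0.003857
  P(Z=2)·f_2 = 0.35 × 0.0376 = 0.01316
  P(Z=3)·f_3 = 0.12 × 0.033 = 0.00396
  P(Z=4)·f_4 = 0.46 × 0.036 = 0.01656
Normaliser: 0.003857 + 0.01316 + 0.00396 + 0.01656 = 0.037537
So the posterior for Class 3 is 0.00396 / 0.037537 ≈ 0.1055.

0.1055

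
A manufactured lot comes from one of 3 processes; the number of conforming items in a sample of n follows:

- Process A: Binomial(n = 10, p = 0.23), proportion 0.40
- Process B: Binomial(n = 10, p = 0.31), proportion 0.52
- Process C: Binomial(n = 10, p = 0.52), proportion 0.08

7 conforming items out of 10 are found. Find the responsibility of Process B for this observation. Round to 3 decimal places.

0.326

By Bayes' theorem, P(k | x) = P(Z=k) f_k(x) / Σ_j P(Z=j) f_j(x).
Component likelihoods at x = 7 conforming items out of 10:
  L_A = 0.0018653
  L_B = 0.0108458
  L_C = 0.136436
Unnormalised posteriors:
  P(Z=A)·L_A = 0.40 × 0.0018653 = 0.000746119
  P(Z=B)·L_B = 0.52 × 0.0108458 = 0.0056398
  P(Z=C)·L_C = 0.08 × 0.136436 = 0.0109149
Normaliser: 0.000746119 + 0.0056398 + 0.0109149 = 0.0173008
Responsibility of Process B: 0.0056398 / 0.0173008 ≈ 0.326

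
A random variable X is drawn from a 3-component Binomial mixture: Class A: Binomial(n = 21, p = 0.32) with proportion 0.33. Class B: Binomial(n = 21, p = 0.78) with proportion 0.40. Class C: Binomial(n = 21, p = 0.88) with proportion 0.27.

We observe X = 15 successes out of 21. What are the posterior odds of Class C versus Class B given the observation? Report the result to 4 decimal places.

0.1086

The posterior odds equal the prior odds times the likelihood ratio: (π_i/π_j)·(f_i(x)/f_j(x)).
Component likelihoods at x = 15 successes out of 21:
  f_A = C(21,15)·0.32^15·0.68^6 = 54264·3.77789e-08·0.0988675 = 0.000202682
  f_B = C(21,15)·0.78^15·0.22^6 = 54264·0.0240668·0.00011338 = 0.14807
  f_C = C(21,15)·0.88^15·0.12^6 = 54264·0.146974·2.98598e-06 = 0.0238144
Posterior odds = (π_C·f_C) / (π_B·f_B) = (0.27·0.0238144) / (0.40·0.14807) = 0.00642988 / 0.059228 ≈ 0.1086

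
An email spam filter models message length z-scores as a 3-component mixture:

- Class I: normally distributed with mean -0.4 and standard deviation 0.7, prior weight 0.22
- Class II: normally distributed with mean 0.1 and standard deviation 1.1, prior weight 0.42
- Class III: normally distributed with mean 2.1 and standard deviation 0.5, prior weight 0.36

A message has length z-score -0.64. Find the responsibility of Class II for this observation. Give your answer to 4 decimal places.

Posterior ∝ prior × likelihood, so P(k | x) ∝ w_k f_k(x); normalise over all components.
Evaluate each component's likelihood at the observed value:
  L_I = (1/(0.7·√(2π)))·exp(−(-0.64−-0.4)²/(2·0.7²)) = 0.569918·exp(-0.05878) = 0.537386
  L_II = (1/(1.1·√(2π)))·exp(−(-0.64−0.1)²/(2·1.1²)) = 0.362675·exp(-0.22628) = 0.289231
  L_III = (1/(0.5·√(2π)))·exp(−(-0.64−2.1)²/(2·0.5²)) = 0.797885·exp(-15.01520) = 2.40393e-07
Weight by the priors:
  w_I·L_I = 0.22 × 0.537386 = 0.118225
  w_II·L_II = 0.42 × 0.289231 = 0.121477
  w_III·L_III = 0.36 × 2.40393e-07 = 8.65414e-08
Marginal: 0.118225 + 0.121477 + 8.65414e-08 = 0.239702
P(Class II | -0.64) = 0.121477 / 0.239702 ≈ 0.5068

0.5068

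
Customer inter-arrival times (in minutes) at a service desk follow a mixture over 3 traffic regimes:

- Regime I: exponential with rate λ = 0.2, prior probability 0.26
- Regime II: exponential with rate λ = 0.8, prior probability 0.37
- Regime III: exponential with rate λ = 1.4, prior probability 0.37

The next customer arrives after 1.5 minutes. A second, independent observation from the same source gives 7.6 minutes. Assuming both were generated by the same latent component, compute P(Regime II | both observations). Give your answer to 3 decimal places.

0.088

By Bayes' theorem, P(k | x) = P(Z=k) f_k(x) / Σ_j P(Z=j) f_j(x).
Since both observations come from the same component, the likelihood for component k is f_k(x₁)·f_k(x₂).
  f_I = [0.148164] × [0.0437424] = 0.00648103
  f_II = [0.240955] × [0.00183054] = 0.000441079
  f_III = [0.171439] × [3.35147e-05] = 5.74572e-06
Prior × likelihood for each component:
  P(Z=I)·f_I = 0.26 × 0.00648103 = 0.00168507
  P(Z=II)·f_II = 0.37 × 0.000441079 = 0.000163199
  P(Z=III)·f_III = 0.37 × 5.74572e-06 = 2.12592e-06
Marginal: 0.00168507 + 0.000163199 + 2.12592e-06 = 0.00185039
P(Regime II | x) = 0.000163199 / 0.00185039 ≈ 0.088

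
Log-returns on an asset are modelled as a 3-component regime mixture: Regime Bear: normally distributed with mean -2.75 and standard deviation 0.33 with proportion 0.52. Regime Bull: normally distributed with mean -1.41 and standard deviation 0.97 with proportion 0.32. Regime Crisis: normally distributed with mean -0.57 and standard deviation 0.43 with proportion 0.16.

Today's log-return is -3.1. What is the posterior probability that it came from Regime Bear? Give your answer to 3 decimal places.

0.925

By Bayes' theorem, P(k | x) = P(Z=k) f_k(x) / Σ_j P(Z=j) f_j(x).
Component likelihoods at x = -3.1:
  p_Bear = 0.688859
  p_Bull = 0.0901547
  p_Crisis = 2.81969e-08
Unnormalised posteriors:
  P(Z=Bear)·p_Bear = 0.52 × 0.688859 = 0.358207
  P(Z=Bull)·p_Bull = 0.32 × 0.0901547 = 0.0288495
  P(Z=Crisis)·p_Crisis = 0.16 × 2.81969e-08 = 4.5115e-09
Marginal: 0.358207 + 0.0288495 + 4.5115e-09 = 0.387056
P(Regime Bear | the observation) ≈ 0.925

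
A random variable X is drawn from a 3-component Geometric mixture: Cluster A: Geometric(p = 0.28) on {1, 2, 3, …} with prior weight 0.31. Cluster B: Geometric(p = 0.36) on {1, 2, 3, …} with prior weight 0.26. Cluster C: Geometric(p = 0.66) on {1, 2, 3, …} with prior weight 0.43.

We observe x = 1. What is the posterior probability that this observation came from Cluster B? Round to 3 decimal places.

Apply Bayes' rule: the posterior for each component is proportional to its prior times its likelihood at x.
Evaluate each component's likelihood at the observed value:
  p_A = 0.28
  p_B = 0.36
  p_C = 0.66
Unnormalised posteriors:
  w_A·p_A = 0.31 × 0.28 = 0.0868
  w_B·p_B = 0.26 × 0.36 = 0.0936
  w_C·p_C = 0.43 × 0.66 = 0.2838
Marginal: 0.0868 + 0.0936 + 0.2838 = 0.4642
Responsibility of Cluster B: 0.0936 / 0.4642 ≈ 0.202

0.202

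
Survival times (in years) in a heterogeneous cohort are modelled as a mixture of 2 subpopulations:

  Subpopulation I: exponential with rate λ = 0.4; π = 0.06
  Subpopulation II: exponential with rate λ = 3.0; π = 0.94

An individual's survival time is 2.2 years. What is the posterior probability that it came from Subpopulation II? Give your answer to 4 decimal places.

By Bayes' theorem, P(k | x) = π_k f_k(x) / Σ_j π_j f_j(x).
Evaluate each component's likelihood at the observed value:
  L_I = 0.4·e^(−0.4·2.2) = 0.4·e^(−0.8800) = 0.165913
  L_II = 3.0·e^(−3.0·2.2) = 3.0·e^(−6.6000) = 0.0040811
Prior × likelihood for each component:
  π_I·L_I = 0.06 × 0.165913 = 0.00995479
  π_II·L_II = 0.94 × 0.0040811 = 0.00383624
Marginal: 0.00995479 + 0.00383624 = 0.013791
P(Subpopulation II | data) = 0.00383624 / 0.013791 ≈ 0.2782

0.2782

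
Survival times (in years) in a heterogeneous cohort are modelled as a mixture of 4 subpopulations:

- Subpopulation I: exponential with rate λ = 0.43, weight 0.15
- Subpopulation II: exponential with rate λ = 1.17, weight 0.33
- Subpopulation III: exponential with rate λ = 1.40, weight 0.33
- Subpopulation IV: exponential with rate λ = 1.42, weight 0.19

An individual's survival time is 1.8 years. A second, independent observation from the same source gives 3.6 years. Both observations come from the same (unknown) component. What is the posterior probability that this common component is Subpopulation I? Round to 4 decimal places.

P(component k | x) = P(Z=k)·f_k(x) / marginal(x), where marginal(x) = Σ_j P(Z=j)·f_j(x).
Since both observations come from the same component, the likelihood for component k is f_k(x₁)·f_k(x₂).
  L_I = [0.198301] × [0.0914493] = 0.0181345
  L_II = [0.142417] × [0.0173355] = 0.00246888
  L_III = [0.112643] × [0.00906325] = 0.00102092
  L_IV = [0.110213] × [0.00855411] = 0.000942772
Multiply by the mixture weights:
  P(Z=I)·L_I = 0.15 × 0.0181345 = 0.00272017
  P(Z=II)·L_II = 0.33 × 0.00246888 = 0.000814729
  P(Z=III)·L_III = 0.33 × 0.00102092 = 0.000336902
  P(Z=IV)·L_IV = 0.19 × 0.000942772 = 0.000179127
Normaliser: 0.00272017 + 0.000814729 + 0.000336902 + 0.000179127 = 0.00405093
So the posterior for Subpopulation I is 0.00272017 / 0.00405093 ≈ 0.6715.

0.6715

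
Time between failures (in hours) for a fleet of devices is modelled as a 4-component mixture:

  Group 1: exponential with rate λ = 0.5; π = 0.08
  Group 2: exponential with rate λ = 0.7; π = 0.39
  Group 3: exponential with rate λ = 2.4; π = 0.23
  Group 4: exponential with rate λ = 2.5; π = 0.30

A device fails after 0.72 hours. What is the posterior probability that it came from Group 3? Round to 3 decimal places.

0.236

Posterior ∝ prior × likelihood, so P(k | x) ∝ w_k f_k(x); normalise over all components.
Evaluate each component's likelihood at the observed value:
  f_1 = 0.5·e^(−0.5·0.72) = 0.5·e^(−0.3600) = 0.348838
  f_2 = 0.7·e^(−0.7·0.72) = 0.7·e^(−0.5040) = 0.422877
  f_3 = 2.4·e^(−2.4·0.72) = 2.4·e^(−1.7280) = 0.426334
  f_4 = 2.5·e^(−2.5·0.72) = 2.5·e^(−1.8000) = 0.413247
Prior × likelihood for each component:
  w_1·f_1 = 0.08 × 0.348838 = 0.0279071
  w_2·f_2 = 0.39 × 0.422877 = 0.164922
  w_3·f_3 = 0.23 × 0.426334 = 0.0980569
  w_4·f_4 = 0.30 × 0.413247 = 0.123974
Normaliser: 0.0279071 + 0.164922 + 0.0980569 + 0.123974 = 0.41486
Responsibility of Group 3: 0.0980569 / 0.41486 ≈ 0.236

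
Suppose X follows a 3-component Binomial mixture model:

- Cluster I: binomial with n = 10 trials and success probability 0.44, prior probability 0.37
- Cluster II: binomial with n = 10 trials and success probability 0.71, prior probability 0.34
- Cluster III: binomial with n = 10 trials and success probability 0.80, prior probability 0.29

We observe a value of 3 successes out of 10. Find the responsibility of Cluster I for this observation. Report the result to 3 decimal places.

0.960

By Bayes' theorem, P(k | x) = π_k f_k(x) / Σ_j π_j f_j(x).
Evaluate each component's likelihood at the observed value:
  p_I = 0.176545
  p_II = 0.0074087
  p_III = 0.000786432
Unnormalised posteriors:
  π_I·p_I = 0.37 × 0.176545 = 0.0653217
  π_II·p_II = 0.34 × 0.0074087 = 0.00251896
  π_III·p_III = 0.29 × 0.000786432 = 0.000228065
Sum: 0.0653217 + 0.00251896 + 0.000228065 = 0.0680687
P(Cluster I | x) ≈ 0.960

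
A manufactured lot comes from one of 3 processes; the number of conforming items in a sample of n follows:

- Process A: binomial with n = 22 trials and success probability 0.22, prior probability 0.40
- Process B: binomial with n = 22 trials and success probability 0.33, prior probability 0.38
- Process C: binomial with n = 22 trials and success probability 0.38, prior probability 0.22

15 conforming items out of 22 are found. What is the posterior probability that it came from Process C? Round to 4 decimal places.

By Bayes' theorem, P(k | x) = π_k f_k(x) / Σ_j π_j f_j(x).
Binomial probabilities:
  p_A = 4.10052e-06
  p_B = 0.00061954
  p_C = 0.00298767
Multiply by the mixture weights:
  π_A·p_A = 0.40 × 4.10052e-06 = 1.64021e-06
  π_B·p_B = 0.38 × 0.00061954 = 0.000235425
  π_C·p_C = 0.22 × 0.00298767 = 0.000657287
Sum: 1.64021e-06 + 0.000235425 + 0.000657287 = 0.000894352
Responsibility of Process C: 0.000657287 / 0.000894352 ≈ 0.7349

0.7349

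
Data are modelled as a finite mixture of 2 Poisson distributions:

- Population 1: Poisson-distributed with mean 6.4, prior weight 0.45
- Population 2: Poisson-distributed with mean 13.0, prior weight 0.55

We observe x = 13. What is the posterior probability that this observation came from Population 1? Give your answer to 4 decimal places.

0.0566

Apply Bayes' rule: the posterior for each component is proportional to its prior times its likelihood at x.
Component likelihoods at x = 13:
  L_1 = 0.00806445
  L_2 = 0.10994
Unnormalised posteriors:
  π_1·L_1 = 0.45 × 0.00806445 = 0.003629
  π_2·L_2 = 0.55 × 0.10994 = 0.0604669
Evidence: 0.003629 + 0.0604669 = 0.0640959
So the posterior for Population 1 is 0.003629 / 0.0640959 ≈ 0.0566.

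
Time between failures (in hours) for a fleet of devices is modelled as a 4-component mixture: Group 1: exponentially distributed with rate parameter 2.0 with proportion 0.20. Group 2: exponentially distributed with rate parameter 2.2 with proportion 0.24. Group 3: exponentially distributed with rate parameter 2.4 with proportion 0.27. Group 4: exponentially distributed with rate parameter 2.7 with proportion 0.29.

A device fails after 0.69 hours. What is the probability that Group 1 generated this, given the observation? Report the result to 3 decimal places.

By Bayes' theorem, P(k | x) = π_k f_k(x) / Σ_j π_j f_j(x).
Component likelihoods at x = 0.69 hours:
  L_1 = 2.0·e^(−2.0·0.69) = 2.0·e^(−1.3800) = 0.503157
  L_2 = 2.2·e^(−2.2·0.69) = 2.2·e^(−1.5180) = 0.482129
  L_3 = 2.4·e^(−2.4·0.69) = 2.4·e^(−1.6560) = 0.458163
  L_4 = 2.7·e^(−2.7·0.69) = 2.7·e^(−1.8630) = 0.419057
Unnormalised posteriors:
  π_1·L_1 = 0.20 × 0.503157 = 0.100631
  π_2·L_2 = 0.24 × 0.482129 = 0.115711
  π_3·L_3 = 0.27 × 0.458163 = 0.123704
  π_4·L_4 = 0.29 × 0.419057 = 0.121527
Normaliser: 0.100631 + 0.115711 + 0.123704 + 0.121527 = 0.461573
P(Group 1 | 0.69 hours) = 0.100631 / 0.461573 ≈ 0.218

0.218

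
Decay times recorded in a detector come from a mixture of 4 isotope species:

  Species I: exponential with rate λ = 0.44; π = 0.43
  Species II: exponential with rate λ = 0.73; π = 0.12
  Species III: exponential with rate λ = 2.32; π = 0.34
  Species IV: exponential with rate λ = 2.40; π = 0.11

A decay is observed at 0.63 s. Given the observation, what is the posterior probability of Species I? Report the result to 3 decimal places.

Posterior ∝ prior × likelihood, so P(k | x) ∝ π_k f_k(x); normalise over all components.
Exponential densities:
  f_I = 0.333477
  f_II = 0.460883
  f_III = 0.537927
  f_IV = 0.529125
Weight by the priors:
  π_I·f_I = 0.43 × 0.333477 = 0.143395
  π_II·f_II = 0.12 × 0.460883 = 0.055306
  π_III·f_III = 0.34 × 0.537927 = 0.182895
  π_IV·f_IV = 0.11 × 0.529125 = 0.0582037
Evidence: 0.143395 + 0.055306 + 0.182895 + 0.0582037 = 0.4398
P(Species I | 0.63 s) ≈ 0.326

0.326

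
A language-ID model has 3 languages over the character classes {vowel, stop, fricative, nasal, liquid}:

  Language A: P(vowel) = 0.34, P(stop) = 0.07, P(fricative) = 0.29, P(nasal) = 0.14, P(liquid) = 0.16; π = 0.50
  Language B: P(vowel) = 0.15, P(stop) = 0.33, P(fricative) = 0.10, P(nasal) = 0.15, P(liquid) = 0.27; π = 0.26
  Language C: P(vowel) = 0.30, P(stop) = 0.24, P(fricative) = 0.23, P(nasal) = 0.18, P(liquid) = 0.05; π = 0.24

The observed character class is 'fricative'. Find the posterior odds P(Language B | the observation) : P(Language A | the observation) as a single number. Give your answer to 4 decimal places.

Posterior odds = (π_i f_i(x)) / (π_j f_j(x)); the normalising sum cancels.
Component likelihoods at x = 'fricative':
  f_A = P(fricative | comp) = 0.29
  f_B = P(fricative | comp) = 0.10
  f_C = P(fricative | comp) = 0.23
Odds = (0.26/0.50) × (0.1/0.29) = 0.52 × 0.344828 ≈ 0.1793

0.1793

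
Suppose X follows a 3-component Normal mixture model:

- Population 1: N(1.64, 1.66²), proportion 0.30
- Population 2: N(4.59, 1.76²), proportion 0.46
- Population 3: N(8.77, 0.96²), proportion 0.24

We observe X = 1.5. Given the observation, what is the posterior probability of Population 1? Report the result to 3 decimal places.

0.763

P(component k | x) = P(Z=k)·f_k(x) / marginal(x), where marginal(x) = Σ_j P(Z=j)·f_j(x).
Component likelihoods at x = 1.5:
  L_1 = (1/(1.66·√(2π)))·exp(−(1.5−1.64)²/(2·1.66²)) = 0.240327·exp(-0.00356) = 0.239473
  L_2 = (1/(1.76·√(2π)))·exp(−(1.5−4.59)²/(2·1.76²)) = 0.226672·exp(-1.54121) = 0.0485354
  L_3 = (1/(0.96·√(2π)))·exp(−(1.5−8.77)²/(2·0.96²)) = 0.415565·exp(-28.67453) = 1.46368e-13
Weight by the priors:
  P(Z=1)·L_1 = 0.30 × 0.239473 = 0.071842
  P(Z=2)·L_2 = 0.46 × 0.0485354 = 0.0223263
  P(Z=3)·L_3 = 0.24 × 1.46368e-13 = 3.51284e-14
Sum: 0.071842 + 0.0223263 + 3.51284e-14 = 0.0941683
P(Population 1 | x) ≈ 0.763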